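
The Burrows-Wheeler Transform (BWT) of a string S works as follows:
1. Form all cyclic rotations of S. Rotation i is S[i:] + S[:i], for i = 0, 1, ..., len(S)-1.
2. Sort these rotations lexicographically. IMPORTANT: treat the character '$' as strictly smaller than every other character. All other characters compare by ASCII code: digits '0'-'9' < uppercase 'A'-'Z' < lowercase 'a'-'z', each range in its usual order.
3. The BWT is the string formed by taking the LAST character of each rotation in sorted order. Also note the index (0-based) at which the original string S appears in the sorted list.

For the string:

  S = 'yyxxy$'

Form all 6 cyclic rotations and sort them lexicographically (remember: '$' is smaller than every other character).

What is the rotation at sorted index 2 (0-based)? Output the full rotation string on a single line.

All 6 rotations (rotation i = S[i:]+S[:i]):
  rot[0] = yyxxy$
  rot[1] = yxxy$y
  rot[2] = xxy$yy
  rot[3] = xy$yyx
  rot[4] = y$yyxx
  rot[5] = $yyxxy
Sorted (with $ < everything):
  sorted[0] = $yyxxy
  sorted[1] = xxy$yy
  sorted[2] = xy$yyx
  sorted[3] = y$yyxx
  sorted[4] = yxxy$y
  sorted[5] = yyxxy$
sorted[2] = xy$yyx

Answer: xy$yyx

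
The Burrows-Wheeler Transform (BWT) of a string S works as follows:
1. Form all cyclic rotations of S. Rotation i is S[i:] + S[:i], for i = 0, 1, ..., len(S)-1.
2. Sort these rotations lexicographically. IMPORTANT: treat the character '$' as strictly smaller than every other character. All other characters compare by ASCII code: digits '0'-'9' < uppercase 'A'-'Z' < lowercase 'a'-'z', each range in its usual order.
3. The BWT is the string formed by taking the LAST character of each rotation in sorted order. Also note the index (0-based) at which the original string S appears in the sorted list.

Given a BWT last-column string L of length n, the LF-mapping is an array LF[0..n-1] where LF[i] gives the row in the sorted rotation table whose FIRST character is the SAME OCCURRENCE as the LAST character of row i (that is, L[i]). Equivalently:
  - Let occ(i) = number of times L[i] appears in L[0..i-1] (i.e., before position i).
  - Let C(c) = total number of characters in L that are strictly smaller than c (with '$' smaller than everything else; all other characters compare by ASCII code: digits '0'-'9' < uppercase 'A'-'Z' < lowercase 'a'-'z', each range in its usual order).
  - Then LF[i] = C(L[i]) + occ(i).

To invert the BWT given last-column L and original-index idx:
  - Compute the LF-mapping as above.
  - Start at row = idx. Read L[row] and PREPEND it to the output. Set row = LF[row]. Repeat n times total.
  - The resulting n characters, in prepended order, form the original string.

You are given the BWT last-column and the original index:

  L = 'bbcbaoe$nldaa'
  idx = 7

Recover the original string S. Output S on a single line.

Answer: candlebaobab$

Derivation:
LF mapping: 4 5 7 6 1 12 9 0 11 10 8 2 3
Walk LF starting at row 7, prepending L[row]:
  step 1: row=7, L[7]='$', prepend. Next row=LF[7]=0
  step 2: row=0, L[0]='b', prepend. Next row=LF[0]=4
  step 3: row=4, L[4]='a', prepend. Next row=LF[4]=1
  step 4: row=1, L[1]='b', prepend. Next row=LF[1]=5
  step 5: row=5, L[5]='o', prepend. Next row=LF[5]=12
  step 6: row=12, L[12]='a', prepend. Next row=LF[12]=3
  step 7: row=3, L[3]='b', prepend. Next row=LF[3]=6
  step 8: row=6, L[6]='e', prepend. Next row=LF[6]=9
  step 9: row=9, L[9]='l', prepend. Next row=LF[9]=10
  step 10: row=10, L[10]='d', prepend. Next row=LF[10]=8
  step 11: row=8, L[8]='n', prepend. Next row=LF[8]=11
  step 12: row=11, L[11]='a', prepend. Next row=LF[11]=2
  step 13: row=2, L[2]='c', prepend. Next row=LF[2]=7
Reversed output: candlebaobab$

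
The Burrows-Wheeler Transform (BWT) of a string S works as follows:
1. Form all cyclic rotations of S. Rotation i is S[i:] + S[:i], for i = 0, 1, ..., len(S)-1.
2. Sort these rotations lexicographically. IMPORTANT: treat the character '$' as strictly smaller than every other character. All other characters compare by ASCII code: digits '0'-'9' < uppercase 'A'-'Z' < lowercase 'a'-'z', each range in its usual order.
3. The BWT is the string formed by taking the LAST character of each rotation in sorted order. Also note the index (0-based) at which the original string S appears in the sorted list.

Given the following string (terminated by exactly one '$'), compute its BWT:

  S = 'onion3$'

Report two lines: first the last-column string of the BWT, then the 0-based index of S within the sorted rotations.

All 7 rotations (rotation i = S[i:]+S[:i]):
  rot[0] = onion3$
  rot[1] = nion3$o
  rot[2] = ion3$on
  rot[3] = on3$oni
  rot[4] = n3$onio
  rot[5] = 3$onion
  rot[6] = $onion3
Sorted (with $ < everything):
  sorted[0] = $onion3  (last char: '3')
  sorted[1] = 3$onion  (last char: 'n')
  sorted[2] = ion3$on  (last char: 'n')
  sorted[3] = n3$onio  (last char: 'o')
  sorted[4] = nion3$o  (last char: 'o')
  sorted[5] = on3$oni  (last char: 'i')
  sorted[6] = onion3$  (last char: '$')
Last column: 3nnooi$
Original string S is at sorted index 6

Answer: 3nnooi$
6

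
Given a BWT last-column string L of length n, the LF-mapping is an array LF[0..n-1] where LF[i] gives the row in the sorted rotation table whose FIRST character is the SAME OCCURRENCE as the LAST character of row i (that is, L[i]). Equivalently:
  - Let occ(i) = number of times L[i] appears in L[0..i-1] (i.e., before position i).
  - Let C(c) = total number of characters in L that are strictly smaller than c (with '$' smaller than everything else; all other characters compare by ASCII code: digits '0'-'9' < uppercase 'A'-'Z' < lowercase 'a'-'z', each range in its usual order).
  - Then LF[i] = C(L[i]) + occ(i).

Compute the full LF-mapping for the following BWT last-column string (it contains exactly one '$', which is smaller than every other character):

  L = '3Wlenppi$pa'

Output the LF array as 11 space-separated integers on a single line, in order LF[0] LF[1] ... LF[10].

Char counts: '$':1, '3':1, 'W':1, 'a':1, 'e':1, 'i':1, 'l':1, 'n':1, 'p':3
C (first-col start): C('$')=0, C('3')=1, C('W')=2, C('a')=3, C('e')=4, C('i')=5, C('l')=6, C('n')=7, C('p')=8
L[0]='3': occ=0, LF[0]=C('3')+0=1+0=1
L[1]='W': occ=0, LF[1]=C('W')+0=2+0=2
L[2]='l': occ=0, LF[2]=C('l')+0=6+0=6
L[3]='e': occ=0, LF[3]=C('e')+0=4+0=4
L[4]='n': occ=0, LF[4]=C('n')+0=7+0=7
L[5]='p': occ=0, LF[5]=C('p')+0=8+0=8
L[6]='p': occ=1, LF[6]=C('p')+1=8+1=9
L[7]='i': occ=0, LF[7]=C('i')+0=5+0=5
L[8]='$': occ=0, LF[8]=C('$')+0=0+0=0
L[9]='p': occ=2, LF[9]=C('p')+2=8+2=10
L[10]='a': occ=0, LF[10]=C('a')+0=3+0=3

Answer: 1 2 6 4 7 8 9 5 0 10 3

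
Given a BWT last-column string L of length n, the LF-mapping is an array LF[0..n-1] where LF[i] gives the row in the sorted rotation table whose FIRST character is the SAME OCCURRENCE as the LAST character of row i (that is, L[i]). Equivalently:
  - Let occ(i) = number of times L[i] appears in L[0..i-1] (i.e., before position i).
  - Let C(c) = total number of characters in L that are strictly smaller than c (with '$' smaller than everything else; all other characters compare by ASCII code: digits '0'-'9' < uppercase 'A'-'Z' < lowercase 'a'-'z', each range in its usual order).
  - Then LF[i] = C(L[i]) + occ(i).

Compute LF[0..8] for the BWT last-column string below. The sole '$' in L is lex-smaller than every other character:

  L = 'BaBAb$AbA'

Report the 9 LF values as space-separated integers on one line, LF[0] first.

Char counts: '$':1, 'A':3, 'B':2, 'a':1, 'b':2
C (first-col start): C('$')=0, C('A')=1, C('B')=4, C('a')=6, C('b')=7
L[0]='B': occ=0, LF[0]=C('B')+0=4+0=4
L[1]='a': occ=0, LF[1]=C('a')+0=6+0=6
L[2]='B': occ=1, LF[2]=C('B')+1=4+1=5
L[3]='A': occ=0, LF[3]=C('A')+0=1+0=1
L[4]='b': occ=0, LF[4]=C('b')+0=7+0=7
L[5]='$': occ=0, LF[5]=C('$')+0=0+0=0
L[6]='A': occ=1, LF[6]=C('A')+1=1+1=2
L[7]='b': occ=1, LF[7]=C('b')+1=7+1=8
L[8]='A': occ=2, LF[8]=C('A')+2=1+2=3

Answer: 4 6 5 1 7 0 2 8 3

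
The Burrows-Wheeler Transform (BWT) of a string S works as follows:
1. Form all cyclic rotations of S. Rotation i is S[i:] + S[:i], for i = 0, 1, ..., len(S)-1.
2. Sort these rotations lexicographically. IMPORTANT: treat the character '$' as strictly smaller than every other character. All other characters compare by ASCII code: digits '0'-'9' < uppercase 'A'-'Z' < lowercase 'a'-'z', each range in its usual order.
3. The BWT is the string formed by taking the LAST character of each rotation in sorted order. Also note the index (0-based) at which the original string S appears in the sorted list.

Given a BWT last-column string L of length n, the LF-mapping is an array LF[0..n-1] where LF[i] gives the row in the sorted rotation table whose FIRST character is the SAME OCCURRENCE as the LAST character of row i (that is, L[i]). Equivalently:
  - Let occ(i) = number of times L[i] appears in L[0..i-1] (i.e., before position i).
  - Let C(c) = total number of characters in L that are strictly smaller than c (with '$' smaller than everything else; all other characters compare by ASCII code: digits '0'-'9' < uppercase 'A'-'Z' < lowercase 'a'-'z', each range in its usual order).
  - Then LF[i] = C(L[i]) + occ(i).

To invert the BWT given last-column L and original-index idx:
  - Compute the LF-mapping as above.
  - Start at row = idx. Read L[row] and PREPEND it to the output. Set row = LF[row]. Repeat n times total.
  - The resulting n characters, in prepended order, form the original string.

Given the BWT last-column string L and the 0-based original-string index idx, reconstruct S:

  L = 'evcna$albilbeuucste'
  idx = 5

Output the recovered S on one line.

Answer: cactusunbelievable$

Derivation:
LF mapping: 7 18 5 13 1 0 2 11 3 10 12 4 8 16 17 6 14 15 9
Walk LF starting at row 5, prepending L[row]:
  step 1: row=5, L[5]='$', prepend. Next row=LF[5]=0
  step 2: row=0, L[0]='e', prepend. Next row=LF[0]=7
  step 3: row=7, L[7]='l', prepend. Next row=LF[7]=11
  step 4: row=11, L[11]='b', prepend. Next row=LF[11]=4
  step 5: row=4, L[4]='a', prepend. Next row=LF[4]=1
  step 6: row=1, L[1]='v', prepend. Next row=LF[1]=18
  step 7: row=18, L[18]='e', prepend. Next row=LF[18]=9
  step 8: row=9, L[9]='i', prepend. Next row=LF[9]=10
  step 9: row=10, L[10]='l', prepend. Next row=LF[10]=12
  step 10: row=12, L[12]='e', prepend. Next row=LF[12]=8
  step 11: row=8, L[8]='b', prepend. Next row=LF[8]=3
  step 12: row=3, L[3]='n', prepend. Next row=LF[3]=13
  step 13: row=13, L[13]='u', prepend. Next row=LF[13]=16
  step 14: row=16, L[16]='s', prepend. Next row=LF[16]=14
  step 15: row=14, L[14]='u', prepend. Next row=LF[14]=17
  step 16: row=17, L[17]='t', prepend. Next row=LF[17]=15
  step 17: row=15, L[15]='c', prepend. Next row=LF[15]=6
  step 18: row=6, L[6]='a', prepend. Next row=LF[6]=2
  step 19: row=2, L[2]='c', prepend. Next row=LF[2]=5
Reversed output: cactusunbelievable$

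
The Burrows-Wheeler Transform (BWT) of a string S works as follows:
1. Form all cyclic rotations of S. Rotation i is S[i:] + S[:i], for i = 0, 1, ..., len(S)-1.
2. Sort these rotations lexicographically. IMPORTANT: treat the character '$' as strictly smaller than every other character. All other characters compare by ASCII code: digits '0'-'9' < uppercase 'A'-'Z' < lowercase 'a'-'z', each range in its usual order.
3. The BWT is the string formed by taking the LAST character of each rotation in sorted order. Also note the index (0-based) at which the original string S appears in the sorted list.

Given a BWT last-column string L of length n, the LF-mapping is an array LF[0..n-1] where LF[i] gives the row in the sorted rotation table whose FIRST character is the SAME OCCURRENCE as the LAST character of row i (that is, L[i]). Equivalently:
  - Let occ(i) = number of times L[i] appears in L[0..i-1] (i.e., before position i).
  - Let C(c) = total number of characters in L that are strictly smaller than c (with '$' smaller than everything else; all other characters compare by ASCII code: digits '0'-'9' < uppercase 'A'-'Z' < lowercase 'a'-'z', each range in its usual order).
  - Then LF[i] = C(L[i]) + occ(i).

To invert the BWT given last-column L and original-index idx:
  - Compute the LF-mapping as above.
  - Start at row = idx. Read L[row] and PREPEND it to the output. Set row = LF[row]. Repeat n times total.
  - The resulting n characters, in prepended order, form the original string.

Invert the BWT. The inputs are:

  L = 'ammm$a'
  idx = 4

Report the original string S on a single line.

Answer: mamma$

Derivation:
LF mapping: 1 3 4 5 0 2
Walk LF starting at row 4, prepending L[row]:
  step 1: row=4, L[4]='$', prepend. Next row=LF[4]=0
  step 2: row=0, L[0]='a', prepend. Next row=LF[0]=1
  step 3: row=1, L[1]='m', prepend. Next row=LF[1]=3
  step 4: row=3, L[3]='m', prepend. Next row=LF[3]=5
  step 5: row=5, L[5]='a', prepend. Next row=LF[5]=2
  step 6: row=2, L[2]='m', prepend. Next row=LF[2]=4
Reversed output: mamma$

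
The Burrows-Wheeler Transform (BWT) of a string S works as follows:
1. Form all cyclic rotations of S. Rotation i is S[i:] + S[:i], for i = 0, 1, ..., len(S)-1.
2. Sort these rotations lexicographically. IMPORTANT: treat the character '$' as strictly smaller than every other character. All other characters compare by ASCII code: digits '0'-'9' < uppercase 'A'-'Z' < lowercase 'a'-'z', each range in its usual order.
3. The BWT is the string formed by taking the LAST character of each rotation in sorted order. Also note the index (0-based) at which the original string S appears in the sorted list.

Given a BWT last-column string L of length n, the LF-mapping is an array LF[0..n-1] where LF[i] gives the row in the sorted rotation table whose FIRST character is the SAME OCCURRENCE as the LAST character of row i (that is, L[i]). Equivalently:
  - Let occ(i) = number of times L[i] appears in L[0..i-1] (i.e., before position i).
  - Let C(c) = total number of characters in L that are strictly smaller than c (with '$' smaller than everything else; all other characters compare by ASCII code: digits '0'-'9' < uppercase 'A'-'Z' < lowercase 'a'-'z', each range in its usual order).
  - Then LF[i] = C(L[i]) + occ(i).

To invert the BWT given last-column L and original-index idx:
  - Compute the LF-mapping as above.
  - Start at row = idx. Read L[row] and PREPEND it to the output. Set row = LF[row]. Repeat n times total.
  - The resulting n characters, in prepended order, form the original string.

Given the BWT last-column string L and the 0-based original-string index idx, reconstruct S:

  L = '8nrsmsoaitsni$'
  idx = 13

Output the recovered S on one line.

Answer: transmission8$

Derivation:
LF mapping: 1 6 9 10 5 11 8 2 3 13 12 7 4 0
Walk LF starting at row 13, prepending L[row]:
  step 1: row=13, L[13]='$', prepend. Next row=LF[13]=0
  step 2: row=0, L[0]='8', prepend. Next row=LF[0]=1
  step 3: row=1, L[1]='n', prepend. Next row=LF[1]=6
  step 4: row=6, L[6]='o', prepend. Next row=LF[6]=8
  step 5: row=8, L[8]='i', prepend. Next row=LF[8]=3
  step 6: row=3, L[3]='s', prepend. Next row=LF[3]=10
  step 7: row=10, L[10]='s', prepend. Next row=LF[10]=12
  step 8: row=12, L[12]='i', prepend. Next row=LF[12]=4
  step 9: row=4, L[4]='m', prepend. Next row=LF[4]=5
  step 10: row=5, L[5]='s', prepend. Next row=LF[5]=11
  step 11: row=11, L[11]='n', prepend. Next row=LF[11]=7
  step 12: row=7, L[7]='a', prepend. Next row=LF[7]=2
  step 13: row=2, L[2]='r', prepend. Next row=LF[2]=9
  step 14: row=9, L[9]='t', prepend. Next row=LF[9]=13
Reversed output: transmission8$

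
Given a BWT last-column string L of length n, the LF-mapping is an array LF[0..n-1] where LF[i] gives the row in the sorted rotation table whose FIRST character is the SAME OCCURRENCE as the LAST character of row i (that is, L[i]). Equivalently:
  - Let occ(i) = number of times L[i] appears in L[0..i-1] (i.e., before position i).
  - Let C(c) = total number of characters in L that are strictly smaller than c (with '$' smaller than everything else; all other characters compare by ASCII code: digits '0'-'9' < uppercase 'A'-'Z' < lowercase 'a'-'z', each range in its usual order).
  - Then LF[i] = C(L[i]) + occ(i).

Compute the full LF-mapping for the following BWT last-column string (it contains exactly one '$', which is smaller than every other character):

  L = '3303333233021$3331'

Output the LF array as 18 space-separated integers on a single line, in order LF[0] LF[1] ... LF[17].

Answer: 7 8 1 9 10 11 12 5 13 14 2 6 3 0 15 16 17 4

Derivation:
Char counts: '$':1, '0':2, '1':2, '2':2, '3':11
C (first-col start): C('$')=0, C('0')=1, C('1')=3, C('2')=5, C('3')=7
L[0]='3': occ=0, LF[0]=C('3')+0=7+0=7
L[1]='3': occ=1, LF[1]=C('3')+1=7+1=8
L[2]='0': occ=0, LF[2]=C('0')+0=1+0=1
L[3]='3': occ=2, LF[3]=C('3')+2=7+2=9
L[4]='3': occ=3, LF[4]=C('3')+3=7+3=10
L[5]='3': occ=4, LF[5]=C('3')+4=7+4=11
L[6]='3': occ=5, LF[6]=C('3')+5=7+5=12
L[7]='2': occ=0, LF[7]=C('2')+0=5+0=5
L[8]='3': occ=6, LF[8]=C('3')+6=7+6=13
L[9]='3': occ=7, LF[9]=C('3')+7=7+7=14
L[10]='0': occ=1, LF[10]=C('0')+1=1+1=2
L[11]='2': occ=1, LF[11]=C('2')+1=5+1=6
L[12]='1': occ=0, LF[12]=C('1')+0=3+0=3
L[13]='$': occ=0, LF[13]=C('$')+0=0+0=0
L[14]='3': occ=8, LF[14]=C('3')+8=7+8=15
L[15]='3': occ=9, LF[15]=C('3')+9=7+9=16
L[16]='3': occ=10, LF[16]=C('3')+10=7+10=17
L[17]='1': occ=1, LF[17]=C('1')+1=3+1=4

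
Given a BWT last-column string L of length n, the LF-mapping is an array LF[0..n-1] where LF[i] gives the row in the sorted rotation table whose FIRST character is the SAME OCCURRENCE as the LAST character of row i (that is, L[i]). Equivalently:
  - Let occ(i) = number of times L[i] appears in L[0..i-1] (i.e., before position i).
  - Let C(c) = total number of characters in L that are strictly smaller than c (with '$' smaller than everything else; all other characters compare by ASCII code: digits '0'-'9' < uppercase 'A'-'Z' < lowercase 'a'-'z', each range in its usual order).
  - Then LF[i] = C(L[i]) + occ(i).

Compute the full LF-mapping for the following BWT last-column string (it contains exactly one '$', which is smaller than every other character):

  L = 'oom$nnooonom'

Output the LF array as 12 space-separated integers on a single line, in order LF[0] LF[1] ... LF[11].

Answer: 6 7 1 0 3 4 8 9 10 5 11 2

Derivation:
Char counts: '$':1, 'm':2, 'n':3, 'o':6
C (first-col start): C('$')=0, C('m')=1, C('n')=3, C('o')=6
L[0]='o': occ=0, LF[0]=C('o')+0=6+0=6
L[1]='o': occ=1, LF[1]=C('o')+1=6+1=7
L[2]='m': occ=0, LF[2]=C('m')+0=1+0=1
L[3]='$': occ=0, LF[3]=C('$')+0=0+0=0
L[4]='n': occ=0, LF[4]=C('n')+0=3+0=3
L[5]='n': occ=1, LF[5]=C('n')+1=3+1=4
L[6]='o': occ=2, LF[6]=C('o')+2=6+2=8
L[7]='o': occ=3, LF[7]=C('o')+3=6+3=9
L[8]='o': occ=4, LF[8]=C('o')+4=6+4=10
L[9]='n': occ=2, LF[9]=C('n')+2=3+2=5
L[10]='o': occ=5, LF[10]=C('o')+5=6+5=11
L[11]='m': occ=1, LF[11]=C('m')+1=1+1=2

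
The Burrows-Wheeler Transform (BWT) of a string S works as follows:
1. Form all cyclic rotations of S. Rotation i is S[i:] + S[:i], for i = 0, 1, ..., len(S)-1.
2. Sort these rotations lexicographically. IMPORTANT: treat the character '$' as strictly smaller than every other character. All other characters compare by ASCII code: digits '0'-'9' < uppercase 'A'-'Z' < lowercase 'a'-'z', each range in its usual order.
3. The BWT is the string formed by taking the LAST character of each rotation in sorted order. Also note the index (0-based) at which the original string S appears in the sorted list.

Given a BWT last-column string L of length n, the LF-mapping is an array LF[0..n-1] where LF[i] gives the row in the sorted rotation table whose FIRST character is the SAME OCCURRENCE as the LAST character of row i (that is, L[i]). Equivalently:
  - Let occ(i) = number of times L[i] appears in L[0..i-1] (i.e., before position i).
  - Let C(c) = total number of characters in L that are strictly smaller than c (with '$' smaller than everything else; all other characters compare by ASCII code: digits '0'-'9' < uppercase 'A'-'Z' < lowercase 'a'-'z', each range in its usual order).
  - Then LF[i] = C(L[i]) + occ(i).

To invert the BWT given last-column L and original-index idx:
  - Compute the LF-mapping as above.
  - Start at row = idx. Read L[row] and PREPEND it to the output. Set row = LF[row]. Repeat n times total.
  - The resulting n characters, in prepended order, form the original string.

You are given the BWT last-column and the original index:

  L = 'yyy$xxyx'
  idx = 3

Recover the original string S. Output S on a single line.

LF mapping: 4 5 6 0 1 2 7 3
Walk LF starting at row 3, prepending L[row]:
  step 1: row=3, L[3]='$', prepend. Next row=LF[3]=0
  step 2: row=0, L[0]='y', prepend. Next row=LF[0]=4
  step 3: row=4, L[4]='x', prepend. Next row=LF[4]=1
  step 4: row=1, L[1]='y', prepend. Next row=LF[1]=5
  step 5: row=5, L[5]='x', prepend. Next row=LF[5]=2
  step 6: row=2, L[2]='y', prepend. Next row=LF[2]=6
  step 7: row=6, L[6]='y', prepend. Next row=LF[6]=7
  step 8: row=7, L[7]='x', prepend. Next row=LF[7]=3
Reversed output: xyyxyxy$

Answer: xyyxyxy$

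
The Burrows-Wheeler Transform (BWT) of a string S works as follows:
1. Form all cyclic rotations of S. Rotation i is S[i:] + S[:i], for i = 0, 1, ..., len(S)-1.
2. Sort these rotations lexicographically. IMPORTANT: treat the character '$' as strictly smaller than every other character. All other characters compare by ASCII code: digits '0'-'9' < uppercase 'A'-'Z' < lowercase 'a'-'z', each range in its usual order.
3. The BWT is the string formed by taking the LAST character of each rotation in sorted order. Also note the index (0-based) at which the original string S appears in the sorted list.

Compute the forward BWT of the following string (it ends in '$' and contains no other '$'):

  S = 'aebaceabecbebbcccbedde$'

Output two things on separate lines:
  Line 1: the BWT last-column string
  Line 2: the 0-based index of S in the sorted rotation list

Answer: eeb$eebcaceccbaeddcabbb
3

Derivation:
All 23 rotations (rotation i = S[i:]+S[:i]):
  rot[0] = aebaceabecbebbcccbedde$
  rot[1] = ebaceabecbebbcccbedde$a
  rot[2] = baceabecbebbcccbedde$ae
  rot[3] = aceabecbebbcccbedde$aeb
  rot[4] = ceabecbebbcccbedde$aeba
  rot[5] = eabecbebbcccbedde$aebac
  rot[6] = abecbebbcccbedde$aebace
  rot[7] = becbebbcccbedde$aebacea
  rot[8] = ecbebbcccbedde$aebaceab
  rot[9] = cbebbcccbedde$aebaceabe
  rot[10] = bebbcccbedde$aebaceabec
  rot[11] = ebbcccbedde$aebaceabecb
  rot[12] = bbcccbedde$aebaceabecbe
  rot[13] = bcccbedde$aebaceabecbeb
  rot[14] = cccbedde$aebaceabecbebb
  rot[15] = ccbedde$aebaceabecbebbc
  rot[16] = cbedde$aebaceabecbebbcc
  rot[17] = bedde$aebaceabecbebbccc
  rot[18] = edde$aebaceabecbebbcccb
  rot[19] = dde$aebaceabecbebbcccbe
  rot[20] = de$aebaceabecbebbcccbed
  rot[21] = e$aebaceabecbebbcccbedd
  rot[22] = $aebaceabecbebbcccbedde
Sorted (with $ < everything):
  sorted[0] = $aebaceabecbebbcccbedde  (last char: 'e')
  sorted[1] = abecbebbcccbedde$aebace  (last char: 'e')
  sorted[2] = aceabecbebbcccbedde$aeb  (last char: 'b')
  sorted[3] = aebaceabecbebbcccbedde$  (last char: '$')
  sorted[4] = baceabecbebbcccbedde$ae  (last char: 'e')
  sorted[5] = bbcccbedde$aebaceabecbe  (last char: 'e')
  sorted[6] = bcccbedde$aebaceabecbeb  (last char: 'b')
  sorted[7] = bebbcccbedde$aebaceabec  (last char: 'c')
  sorted[8] = becbebbcccbedde$aebacea  (last char: 'a')
  sorted[9] = bedde$aebaceabecbebbccc  (last char: 'c')
  sorted[10] = cbebbcccbedde$aebaceabe  (last char: 'e')
  sorted[11] = cbedde$aebaceabecbebbcc  (last char: 'c')
  sorted[12] = ccbedde$aebaceabecbebbc  (last char: 'c')
  sorted[13] = cccbedde$aebaceabecbebb  (last char: 'b')
  sorted[14] = ceabecbebbcccbedde$aeba  (last char: 'a')
  sorted[15] = dde$aebaceabecbebbcccbe  (last char: 'e')
  sorted[16] = de$aebaceabecbebbcccbed  (last char: 'd')
  sorted[17] = e$aebaceabecbebbcccbedd  (last char: 'd')
  sorted[18] = eabecbebbcccbedde$aebac  (last char: 'c')
  sorted[19] = ebaceabecbebbcccbedde$a  (last char: 'a')
  sorted[20] = ebbcccbedde$aebaceabecb  (last char: 'b')
  sorted[21] = ecbebbcccbedde$aebaceab  (last char: 'b')
  sorted[22] = edde$aebaceabecbebbcccb  (last char: 'b')
Last column: eeb$eebcaceccbaeddcabbb
Original string S is at sorted index 3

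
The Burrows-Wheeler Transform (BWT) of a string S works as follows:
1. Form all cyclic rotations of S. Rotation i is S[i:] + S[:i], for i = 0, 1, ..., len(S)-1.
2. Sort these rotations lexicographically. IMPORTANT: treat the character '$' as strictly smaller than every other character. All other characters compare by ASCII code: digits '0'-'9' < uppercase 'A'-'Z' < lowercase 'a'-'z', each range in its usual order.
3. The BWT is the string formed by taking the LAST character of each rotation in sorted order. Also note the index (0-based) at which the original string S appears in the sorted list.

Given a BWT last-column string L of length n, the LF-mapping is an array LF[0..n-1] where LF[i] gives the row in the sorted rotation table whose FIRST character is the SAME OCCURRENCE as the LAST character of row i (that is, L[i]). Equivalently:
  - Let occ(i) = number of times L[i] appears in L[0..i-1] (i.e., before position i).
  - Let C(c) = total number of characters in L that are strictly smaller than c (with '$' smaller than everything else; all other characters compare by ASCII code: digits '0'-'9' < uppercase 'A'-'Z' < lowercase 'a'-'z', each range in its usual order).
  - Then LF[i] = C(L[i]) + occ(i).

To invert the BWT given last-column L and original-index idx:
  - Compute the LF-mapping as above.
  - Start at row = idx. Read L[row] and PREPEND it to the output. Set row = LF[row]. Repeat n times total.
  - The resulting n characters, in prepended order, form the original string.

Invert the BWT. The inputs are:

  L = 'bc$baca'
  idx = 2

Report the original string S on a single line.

LF mapping: 3 5 0 4 1 6 2
Walk LF starting at row 2, prepending L[row]:
  step 1: row=2, L[2]='$', prepend. Next row=LF[2]=0
  step 2: row=0, L[0]='b', prepend. Next row=LF[0]=3
  step 3: row=3, L[3]='b', prepend. Next row=LF[3]=4
  step 4: row=4, L[4]='a', prepend. Next row=LF[4]=1
  step 5: row=1, L[1]='c', prepend. Next row=LF[1]=5
  step 6: row=5, L[5]='c', prepend. Next row=LF[5]=6
  step 7: row=6, L[6]='a', prepend. Next row=LF[6]=2
Reversed output: accabb$

Answer: accabb$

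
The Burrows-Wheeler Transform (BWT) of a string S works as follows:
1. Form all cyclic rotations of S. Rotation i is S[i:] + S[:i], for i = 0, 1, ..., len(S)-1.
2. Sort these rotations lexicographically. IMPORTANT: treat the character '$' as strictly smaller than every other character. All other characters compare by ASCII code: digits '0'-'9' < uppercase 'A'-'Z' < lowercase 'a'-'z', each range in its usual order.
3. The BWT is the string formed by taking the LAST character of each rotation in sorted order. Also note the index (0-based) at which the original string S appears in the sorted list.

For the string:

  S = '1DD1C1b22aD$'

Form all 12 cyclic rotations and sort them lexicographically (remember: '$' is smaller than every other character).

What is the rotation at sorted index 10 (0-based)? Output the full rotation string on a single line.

Answer: aD$1DD1C1b22

Derivation:
All 12 rotations (rotation i = S[i:]+S[:i]):
  rot[0] = 1DD1C1b22aD$
  rot[1] = DD1C1b22aD$1
  rot[2] = D1C1b22aD$1D
  rot[3] = 1C1b22aD$1DD
  rot[4] = C1b22aD$1DD1
  rot[5] = 1b22aD$1DD1C
  rot[6] = b22aD$1DD1C1
  rot[7] = 22aD$1DD1C1b
  rot[8] = 2aD$1DD1C1b2
  rot[9] = aD$1DD1C1b22
  rot[10] = D$1DD1C1b22a
  rot[11] = $1DD1C1b22aD
Sorted (with $ < everything):
  sorted[0] = $1DD1C1b22aD
  sorted[1] = 1C1b22aD$1DD
  sorted[2] = 1DD1C1b22aD$
  sorted[3] = 1b22aD$1DD1C
  sorted[4] = 22aD$1DD1C1b
  sorted[5] = 2aD$1DD1C1b2
  sorted[6] = C1b22aD$1DD1
  sorted[7] = D$1DD1C1b22a
  sorted[8] = D1C1b22aD$1D
  sorted[9] = DD1C1b22aD$1
  sorted[10] = aD$1DD1C1b22
  sorted[11] = b22aD$1DD1C1
sorted[10] = aD$1DD1C1b22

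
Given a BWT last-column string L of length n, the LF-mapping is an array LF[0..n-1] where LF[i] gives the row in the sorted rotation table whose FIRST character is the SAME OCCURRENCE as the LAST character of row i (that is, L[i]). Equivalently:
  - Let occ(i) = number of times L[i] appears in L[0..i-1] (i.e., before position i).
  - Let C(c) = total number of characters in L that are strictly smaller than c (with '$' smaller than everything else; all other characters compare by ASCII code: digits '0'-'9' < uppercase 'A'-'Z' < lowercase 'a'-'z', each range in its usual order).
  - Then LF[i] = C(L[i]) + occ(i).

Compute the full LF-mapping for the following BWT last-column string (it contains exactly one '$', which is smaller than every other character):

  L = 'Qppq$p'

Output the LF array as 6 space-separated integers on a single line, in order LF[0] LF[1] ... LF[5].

Answer: 1 2 3 5 0 4

Derivation:
Char counts: '$':1, 'Q':1, 'p':3, 'q':1
C (first-col start): C('$')=0, C('Q')=1, C('p')=2, C('q')=5
L[0]='Q': occ=0, LF[0]=C('Q')+0=1+0=1
L[1]='p': occ=0, LF[1]=C('p')+0=2+0=2
L[2]='p': occ=1, LF[2]=C('p')+1=2+1=3
L[3]='q': occ=0, LF[3]=C('q')+0=5+0=5
L[4]='$': occ=0, LF[4]=C('$')+0=0+0=0
L[5]='p': occ=2, LF[5]=C('p')+2=2+2=4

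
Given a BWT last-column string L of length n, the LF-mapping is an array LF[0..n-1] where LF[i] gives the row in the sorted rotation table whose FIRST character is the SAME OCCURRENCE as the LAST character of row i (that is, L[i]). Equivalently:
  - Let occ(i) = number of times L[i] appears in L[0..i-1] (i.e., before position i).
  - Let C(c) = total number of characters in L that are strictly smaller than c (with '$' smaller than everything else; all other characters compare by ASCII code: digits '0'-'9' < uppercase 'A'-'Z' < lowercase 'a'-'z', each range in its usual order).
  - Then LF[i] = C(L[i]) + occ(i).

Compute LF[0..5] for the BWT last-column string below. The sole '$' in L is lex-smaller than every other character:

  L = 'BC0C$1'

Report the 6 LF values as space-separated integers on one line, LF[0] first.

Char counts: '$':1, '0':1, '1':1, 'B':1, 'C':2
C (first-col start): C('$')=0, C('0')=1, C('1')=2, C('B')=3, C('C')=4
L[0]='B': occ=0, LF[0]=C('B')+0=3+0=3
L[1]='C': occ=0, LF[1]=C('C')+0=4+0=4
L[2]='0': occ=0, LF[2]=C('0')+0=1+0=1
L[3]='C': occ=1, LF[3]=C('C')+1=4+1=5
L[4]='$': occ=0, LF[4]=C('$')+0=0+0=0
L[5]='1': occ=0, LF[5]=C('1')+0=2+0=2

Answer: 3 4 1 5 0 2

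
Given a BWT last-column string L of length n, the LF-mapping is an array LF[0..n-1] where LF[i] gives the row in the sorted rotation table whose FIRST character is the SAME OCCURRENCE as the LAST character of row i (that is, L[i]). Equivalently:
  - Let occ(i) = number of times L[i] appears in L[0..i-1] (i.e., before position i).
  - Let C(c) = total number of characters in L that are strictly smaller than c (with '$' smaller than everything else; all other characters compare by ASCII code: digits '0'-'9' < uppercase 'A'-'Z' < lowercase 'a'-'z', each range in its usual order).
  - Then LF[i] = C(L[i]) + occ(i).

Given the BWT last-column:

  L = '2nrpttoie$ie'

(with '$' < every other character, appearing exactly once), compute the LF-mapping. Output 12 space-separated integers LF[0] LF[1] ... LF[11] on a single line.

Answer: 1 6 9 8 10 11 7 4 2 0 5 3

Derivation:
Char counts: '$':1, '2':1, 'e':2, 'i':2, 'n':1, 'o':1, 'p':1, 'r':1, 't':2
C (first-col start): C('$')=0, C('2')=1, C('e')=2, C('i')=4, C('n')=6, C('o')=7, C('p')=8, C('r')=9, C('t')=10
L[0]='2': occ=0, LF[0]=C('2')+0=1+0=1
L[1]='n': occ=0, LF[1]=C('n')+0=6+0=6
L[2]='r': occ=0, LF[2]=C('r')+0=9+0=9
L[3]='p': occ=0, LF[3]=C('p')+0=8+0=8
L[4]='t': occ=0, LF[4]=C('t')+0=10+0=10
L[5]='t': occ=1, LF[5]=C('t')+1=10+1=11
L[6]='o': occ=0, LF[6]=C('o')+0=7+0=7
L[7]='i': occ=0, LF[7]=C('i')+0=4+0=4
L[8]='e': occ=0, LF[8]=C('e')+0=2+0=2
L[9]='$': occ=0, LF[9]=C('$')+0=0+0=0
L[10]='i': occ=1, LF[10]=C('i')+1=4+1=5
L[11]='e': occ=1, LF[11]=C('e')+1=2+1=3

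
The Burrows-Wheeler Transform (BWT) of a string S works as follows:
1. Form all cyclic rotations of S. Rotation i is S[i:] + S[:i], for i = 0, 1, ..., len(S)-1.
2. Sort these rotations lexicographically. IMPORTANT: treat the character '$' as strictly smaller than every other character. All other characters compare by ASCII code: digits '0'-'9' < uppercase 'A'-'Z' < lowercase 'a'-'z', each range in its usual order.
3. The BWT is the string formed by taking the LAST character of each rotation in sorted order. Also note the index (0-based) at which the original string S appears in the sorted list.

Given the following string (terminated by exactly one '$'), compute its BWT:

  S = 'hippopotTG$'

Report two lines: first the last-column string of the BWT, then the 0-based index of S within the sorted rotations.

All 11 rotations (rotation i = S[i:]+S[:i]):
  rot[0] = hippopotTG$
  rot[1] = ippopotTG$h
  rot[2] = ppopotTG$hi
  rot[3] = popotTG$hip
  rot[4] = opotTG$hipp
  rot[5] = potTG$hippo
  rot[6] = otTG$hippop
  rot[7] = tTG$hippopo
  rot[8] = TG$hippopot
  rot[9] = G$hippopotT
  rot[10] = $hippopotTG
Sorted (with $ < everything):
  sorted[0] = $hippopotTG  (last char: 'G')
  sorted[1] = G$hippopotT  (last char: 'T')
  sorted[2] = TG$hippopot  (last char: 't')
  sorted[3] = hippopotTG$  (last char: '$')
  sorted[4] = ippopotTG$h  (last char: 'h')
  sorted[5] = opotTG$hipp  (last char: 'p')
  sorted[6] = otTG$hippop  (last char: 'p')
  sorted[7] = popotTG$hip  (last char: 'p')
  sorted[8] = potTG$hippo  (last char: 'o')
  sorted[9] = ppopotTG$hi  (last char: 'i')
  sorted[10] = tTG$hippopo  (last char: 'o')
Last column: GTt$hpppoio
Original string S is at sorted index 3

Answer: GTt$hpppoio
3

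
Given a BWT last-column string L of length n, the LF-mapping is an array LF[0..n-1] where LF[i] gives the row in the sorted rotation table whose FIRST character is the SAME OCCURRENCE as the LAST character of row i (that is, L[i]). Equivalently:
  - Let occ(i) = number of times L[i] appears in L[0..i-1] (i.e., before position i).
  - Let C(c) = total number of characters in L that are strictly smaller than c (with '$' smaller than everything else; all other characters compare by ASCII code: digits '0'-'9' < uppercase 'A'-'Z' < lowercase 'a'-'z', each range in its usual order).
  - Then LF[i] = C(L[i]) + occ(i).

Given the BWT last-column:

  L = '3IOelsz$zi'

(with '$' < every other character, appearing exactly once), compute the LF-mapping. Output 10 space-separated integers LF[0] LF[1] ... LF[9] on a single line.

Char counts: '$':1, '3':1, 'I':1, 'O':1, 'e':1, 'i':1, 'l':1, 's':1, 'z':2
C (first-col start): C('$')=0, C('3')=1, C('I')=2, C('O')=3, C('e')=4, C('i')=5, C('l')=6, C('s')=7, C('z')=8
L[0]='3': occ=0, LF[0]=C('3')+0=1+0=1
L[1]='I': occ=0, LF[1]=C('I')+0=2+0=2
L[2]='O': occ=0, LF[2]=C('O')+0=3+0=3
L[3]='e': occ=0, LF[3]=C('e')+0=4+0=4
L[4]='l': occ=0, LF[4]=C('l')+0=6+0=6
L[5]='s': occ=0, LF[5]=C('s')+0=7+0=7
L[6]='z': occ=0, LF[6]=C('z')+0=8+0=8
L[7]='$': occ=0, LF[7]=C('$')+0=0+0=0
L[8]='z': occ=1, LF[8]=C('z')+1=8+1=9
L[9]='i': occ=0, LF[9]=C('i')+0=5+0=5

Answer: 1 2 3 4 6 7 8 0 9 5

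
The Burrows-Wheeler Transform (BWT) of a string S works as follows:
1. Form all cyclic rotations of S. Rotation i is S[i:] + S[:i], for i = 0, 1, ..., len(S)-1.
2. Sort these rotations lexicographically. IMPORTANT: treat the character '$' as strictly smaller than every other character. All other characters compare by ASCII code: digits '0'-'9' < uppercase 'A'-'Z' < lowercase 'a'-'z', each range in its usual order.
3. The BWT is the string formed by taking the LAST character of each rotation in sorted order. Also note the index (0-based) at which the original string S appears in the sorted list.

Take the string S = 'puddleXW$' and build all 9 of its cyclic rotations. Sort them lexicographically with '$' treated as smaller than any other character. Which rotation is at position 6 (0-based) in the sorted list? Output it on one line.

Answer: leXW$pudd

Derivation:
All 9 rotations (rotation i = S[i:]+S[:i]):
  rot[0] = puddleXW$
  rot[1] = uddleXW$p
  rot[2] = ddleXW$pu
  rot[3] = dleXW$pud
  rot[4] = leXW$pudd
  rot[5] = eXW$puddl
  rot[6] = XW$puddle
  rot[7] = W$puddleX
  rot[8] = $puddleXW
Sorted (with $ < everything):
  sorted[0] = $puddleXW
  sorted[1] = W$puddleX
  sorted[2] = XW$puddle
  sorted[3] = ddleXW$pu
  sorted[4] = dleXW$pud
  sorted[5] = eXW$puddl
  sorted[6] = leXW$pudd
  sorted[7] = puddleXW$
  sorted[8] = uddleXW$p
sorted[6] = leXW$pudd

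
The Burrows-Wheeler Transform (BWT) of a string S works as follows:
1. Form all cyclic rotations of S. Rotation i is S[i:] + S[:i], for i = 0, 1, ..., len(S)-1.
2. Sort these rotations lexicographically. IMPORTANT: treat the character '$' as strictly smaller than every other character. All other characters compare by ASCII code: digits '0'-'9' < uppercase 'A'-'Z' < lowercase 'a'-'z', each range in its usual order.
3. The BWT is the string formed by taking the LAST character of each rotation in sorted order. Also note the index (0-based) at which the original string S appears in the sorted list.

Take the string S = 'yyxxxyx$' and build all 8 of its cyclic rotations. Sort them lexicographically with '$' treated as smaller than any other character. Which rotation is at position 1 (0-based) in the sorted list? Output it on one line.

Answer: x$yyxxxy

Derivation:
All 8 rotations (rotation i = S[i:]+S[:i]):
  rot[0] = yyxxxyx$
  rot[1] = yxxxyx$y
  rot[2] = xxxyx$yy
  rot[3] = xxyx$yyx
  rot[4] = xyx$yyxx
  rot[5] = yx$yyxxx
  rot[6] = x$yyxxxy
  rot[7] = $yyxxxyx
Sorted (with $ < everything):
  sorted[0] = $yyxxxyx
  sorted[1] = x$yyxxxy
  sorted[2] = xxxyx$yy
  sorted[3] = xxyx$yyx
  sorted[4] = xyx$yyxx
  sorted[5] = yx$yyxxx
  sorted[6] = yxxxyx$y
  sorted[7] = yyxxxyx$
sorted[1] = x$yyxxxy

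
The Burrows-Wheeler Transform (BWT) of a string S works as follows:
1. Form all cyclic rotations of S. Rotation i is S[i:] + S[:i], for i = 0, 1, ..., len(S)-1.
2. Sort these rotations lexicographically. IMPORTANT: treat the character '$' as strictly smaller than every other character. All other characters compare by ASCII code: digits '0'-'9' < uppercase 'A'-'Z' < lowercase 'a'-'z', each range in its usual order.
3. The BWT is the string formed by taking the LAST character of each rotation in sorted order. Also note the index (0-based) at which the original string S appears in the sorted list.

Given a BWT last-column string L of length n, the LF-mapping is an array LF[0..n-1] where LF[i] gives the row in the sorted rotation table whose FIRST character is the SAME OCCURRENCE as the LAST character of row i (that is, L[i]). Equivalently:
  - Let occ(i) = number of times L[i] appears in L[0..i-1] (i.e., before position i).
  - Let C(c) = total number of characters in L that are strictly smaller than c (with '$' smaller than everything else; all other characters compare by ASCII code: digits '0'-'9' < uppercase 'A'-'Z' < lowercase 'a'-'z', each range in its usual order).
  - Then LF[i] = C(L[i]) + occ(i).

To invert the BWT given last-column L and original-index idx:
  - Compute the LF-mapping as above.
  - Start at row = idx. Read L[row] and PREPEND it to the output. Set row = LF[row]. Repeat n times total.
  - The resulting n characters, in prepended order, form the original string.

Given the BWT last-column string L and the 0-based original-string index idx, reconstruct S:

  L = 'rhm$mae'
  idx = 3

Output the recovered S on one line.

LF mapping: 6 3 4 0 5 1 2
Walk LF starting at row 3, prepending L[row]:
  step 1: row=3, L[3]='$', prepend. Next row=LF[3]=0
  step 2: row=0, L[0]='r', prepend. Next row=LF[0]=6
  step 3: row=6, L[6]='e', prepend. Next row=LF[6]=2
  step 4: row=2, L[2]='m', prepend. Next row=LF[2]=4
  step 5: row=4, L[4]='m', prepend. Next row=LF[4]=5
  step 6: row=5, L[5]='a', prepend. Next row=LF[5]=1
  step 7: row=1, L[1]='h', prepend. Next row=LF[1]=3
Reversed output: hammer$

Answer: hammer$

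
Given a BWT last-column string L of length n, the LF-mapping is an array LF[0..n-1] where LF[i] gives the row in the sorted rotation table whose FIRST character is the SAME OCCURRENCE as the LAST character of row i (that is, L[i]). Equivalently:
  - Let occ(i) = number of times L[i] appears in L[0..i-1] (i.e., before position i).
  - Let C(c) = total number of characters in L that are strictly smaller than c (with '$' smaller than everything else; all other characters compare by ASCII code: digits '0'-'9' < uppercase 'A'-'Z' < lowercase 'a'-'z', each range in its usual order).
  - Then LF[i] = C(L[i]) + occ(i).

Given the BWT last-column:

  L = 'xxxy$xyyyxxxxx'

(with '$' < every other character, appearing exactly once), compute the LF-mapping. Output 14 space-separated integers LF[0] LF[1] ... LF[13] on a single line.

Char counts: '$':1, 'x':9, 'y':4
C (first-col start): C('$')=0, C('x')=1, C('y')=10
L[0]='x': occ=0, LF[0]=C('x')+0=1+0=1
L[1]='x': occ=1, LF[1]=C('x')+1=1+1=2
L[2]='x': occ=2, LF[2]=C('x')+2=1+2=3
L[3]='y': occ=0, LF[3]=C('y')+0=10+0=10
L[4]='$': occ=0, LF[4]=C('$')+0=0+0=0
L[5]='x': occ=3, LF[5]=C('x')+3=1+3=4
L[6]='y': occ=1, LF[6]=C('y')+1=10+1=11
L[7]='y': occ=2, LF[7]=C('y')+2=10+2=12
L[8]='y': occ=3, LF[8]=C('y')+3=10+3=13
L[9]='x': occ=4, LF[9]=C('x')+4=1+4=5
L[10]='x': occ=5, LF[10]=C('x')+5=1+5=6
L[11]='x': occ=6, LF[11]=C('x')+6=1+6=7
L[12]='x': occ=7, LF[12]=C('x')+7=1+7=8
L[13]='x': occ=8, LF[13]=C('x')+8=1+8=9

Answer: 1 2 3 10 0 4 11 12 13 5 6 7 8 9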